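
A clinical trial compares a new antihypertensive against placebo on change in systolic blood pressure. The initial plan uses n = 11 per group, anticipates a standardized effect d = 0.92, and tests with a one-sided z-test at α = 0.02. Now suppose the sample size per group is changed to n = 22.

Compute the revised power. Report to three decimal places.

Power ≈ 0.841

With n = 22 per group: δ = d·√(n/2) = 0.92 × √(22/2) = 3.0513. Critical value z_{0.02} = 2.054.
Revised power = P(Z > 2.054 − δ) = Φ(0.998) = 0.8408.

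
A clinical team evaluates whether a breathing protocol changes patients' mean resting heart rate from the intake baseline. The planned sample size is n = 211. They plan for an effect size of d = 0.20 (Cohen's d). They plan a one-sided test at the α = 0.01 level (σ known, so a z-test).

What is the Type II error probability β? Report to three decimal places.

β ≈ 0.281

Noncentrality parameter: δ = d·√n = 0.20 × √211 = 2.9052
Critical value for a one-sided test at α = 0.01: z_α = 2.326.
Power = P(Z > 2.326 − δ) = Φ(0.579) = 0.7186.
Type II error: β = 1 − power = 1 − 0.7186 = 0.2814.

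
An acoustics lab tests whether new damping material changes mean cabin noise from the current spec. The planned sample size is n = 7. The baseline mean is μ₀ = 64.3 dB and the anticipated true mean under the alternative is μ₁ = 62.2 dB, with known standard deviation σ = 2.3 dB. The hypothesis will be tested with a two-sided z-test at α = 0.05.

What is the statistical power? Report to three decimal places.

Standardized effect: d = |μ₁ − μ₀| / σ = |62.2 − 64.3| / 2.3 = 0.9130
Noncentrality parameter: λ = d·√n = 0.9130 × √7 = 2.4157
Critical value for a two-sided test at α = 0.05: z_{α/2} = 1.960.
Power = Φ(λ − 1.960) + Φ(−λ − 1.960) = Φ(0.456) + Φ(-4.376) = 0.6757 + 0.0000 = 0.6757.

Power ≈ 0.676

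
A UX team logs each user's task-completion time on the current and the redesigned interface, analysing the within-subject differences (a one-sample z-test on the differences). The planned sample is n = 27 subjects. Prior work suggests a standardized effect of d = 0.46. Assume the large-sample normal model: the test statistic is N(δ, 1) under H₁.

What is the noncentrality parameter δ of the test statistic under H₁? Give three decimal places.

δ ≈ 2.390

The noncentrality parameter scales effect size by the design's sample-size factor: δ = d·√n = 0.46 × √27 = 2.3902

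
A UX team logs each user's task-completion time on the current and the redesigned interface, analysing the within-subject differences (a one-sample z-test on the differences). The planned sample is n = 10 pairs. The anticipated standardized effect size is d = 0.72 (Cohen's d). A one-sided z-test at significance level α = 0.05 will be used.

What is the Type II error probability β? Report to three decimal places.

Noncentrality parameter: δ = d·√n = 0.72 × √10 = 2.2768
Critical value for a one-sided test at α = 0.05: z_α = 1.645.
Power = P(Z > 1.645 − δ) = Φ(0.632) = 0.7363.
Type II error: β = 1 − power = 1 − 0.7363 = 0.2637.

β ≈ 0.264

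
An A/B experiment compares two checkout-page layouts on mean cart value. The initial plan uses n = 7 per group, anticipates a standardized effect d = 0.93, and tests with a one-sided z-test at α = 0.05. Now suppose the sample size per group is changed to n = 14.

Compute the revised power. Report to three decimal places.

Power ≈ 0.793

With n = 14 per group: δ = d·√(n/2) = 0.93 × √(14/2) = 2.4605. Critical value z_{0.05} = 1.645.
Revised power = Φ(δ − 1.645) = Φ(0.816) = 0.7927.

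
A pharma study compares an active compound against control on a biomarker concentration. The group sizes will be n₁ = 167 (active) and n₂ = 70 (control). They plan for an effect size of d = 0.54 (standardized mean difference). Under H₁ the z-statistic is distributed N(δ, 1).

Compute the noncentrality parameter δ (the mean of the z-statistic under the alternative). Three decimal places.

δ ≈ 3.793

δ = d / √(1/n₁ + 1/n₂) = 0.54 / √(1/167 + 1/70) = 3.7925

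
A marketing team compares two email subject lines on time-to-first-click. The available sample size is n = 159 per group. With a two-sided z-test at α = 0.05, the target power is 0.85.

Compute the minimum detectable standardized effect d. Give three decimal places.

Need Φ(δ − 1.960) = 0.85, so δ = 1.960 + 1.036 = 2.996.
(Lower-tail contribution to power is negligible for δ > 0.)
δ = d·√(n/2) ⇒ d = δ/√(n/2) = 2.996/√(159/2) = 0.3361.

d ≈ 0.336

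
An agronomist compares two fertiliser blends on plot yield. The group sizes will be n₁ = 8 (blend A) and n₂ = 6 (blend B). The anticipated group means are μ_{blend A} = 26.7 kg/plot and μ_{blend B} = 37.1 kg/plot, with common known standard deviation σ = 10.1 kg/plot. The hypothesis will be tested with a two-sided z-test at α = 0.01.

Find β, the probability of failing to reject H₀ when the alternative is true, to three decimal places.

Standardized effect: d = |μ_{blend A} − μ_{blend B}| / σ = |26.7 − 37.1| / 10.1 = 1.0297
Noncentrality parameter: δ = d / √(1/n₁ + 1/n₂) = 1.0297 / √(1/8 + 1/6) = 1.9066
Critical value for a two-sided test at α = 0.01: z_{α/2} = 2.576.
Power = Φ(δ − 2.576) + Φ(−δ − 2.576) = Φ(-0.669) + Φ(-4.482) = 0.2517 + 0.0000 = 0.2517.
Type II error: β = 1 − power = 1 − 0.2517 = 0.7483.

β ≈ 0.748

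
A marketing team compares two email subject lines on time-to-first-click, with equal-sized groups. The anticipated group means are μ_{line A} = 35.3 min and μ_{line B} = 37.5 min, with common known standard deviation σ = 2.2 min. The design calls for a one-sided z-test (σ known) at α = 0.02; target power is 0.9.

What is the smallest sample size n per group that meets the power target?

Standardized effect: d = |μ_{line A} − μ_{line B}| / σ = |35.3 − 37.5| / 2.2 = 1.0000
For power 0.9 need Φ(δ − z_{0.02}) = 0.9, so δ = z_{0.02} + z_{0.10} = 2.054 + 1.282 = 3.335.
δ = d·√(n/2) ⇒ n = 2(δ/d)² = 2 × (3.335 / 1.0000)² = 22.25.
Round up to the next whole unit.

n = 23 per group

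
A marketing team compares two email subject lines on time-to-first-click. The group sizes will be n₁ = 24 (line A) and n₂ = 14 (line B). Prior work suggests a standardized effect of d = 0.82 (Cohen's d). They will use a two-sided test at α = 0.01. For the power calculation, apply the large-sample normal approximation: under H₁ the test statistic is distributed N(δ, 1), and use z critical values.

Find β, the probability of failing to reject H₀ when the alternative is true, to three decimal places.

Noncentrality parameter: δ = d / √(1/n₁ + 1/n₂) = 0.82 / √(1/24 + 1/14) = 2.4383
Critical value for a two-sided test at α = 0.01: z_{α/2} = 2.576.
Power = Φ(δ − 2.576) + Φ(−δ − 2.576) = Φ(-0.138) + Φ(-5.014) = 0.4453 + 0.0000 = 0.4453.
Type II error: β = 1 − power = 1 − 0.4453 = 0.5547.

β ≈ 0.555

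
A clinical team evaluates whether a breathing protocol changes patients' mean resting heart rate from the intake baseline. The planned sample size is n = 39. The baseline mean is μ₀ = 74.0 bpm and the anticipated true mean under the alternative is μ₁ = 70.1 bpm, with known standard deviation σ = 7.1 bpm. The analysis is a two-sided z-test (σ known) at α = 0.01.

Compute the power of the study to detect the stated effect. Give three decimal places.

Power ≈ 0.804

Standardized effect: d = |μ₁ − μ₀| / σ = |70.1 − 74.0| / 7.1 = 0.5493
Noncentrality parameter: δ = d·√n = 0.5493 × √39 = 3.4304
Two-sided α = 0.01 → critical value z_{0.005} = 2.576.
Power = Φ(δ − 2.576) + Φ(−δ − 2.576) = Φ(0.855) + Φ(-6.006) = 0.8036 + 0.0000 = 0.8036.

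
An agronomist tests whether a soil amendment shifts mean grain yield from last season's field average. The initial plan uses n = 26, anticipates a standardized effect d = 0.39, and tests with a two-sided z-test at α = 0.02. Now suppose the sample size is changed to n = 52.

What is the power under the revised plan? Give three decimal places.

Power ≈ 0.687

With n = 52: δ = d·√n = 0.39 × √52 = 2.8123. Critical value z_{0.01} = 2.326.
Revised power = Φ(δ − 2.326) + Φ(−δ − 2.326) = Φ(0.486) + Φ(-5.139) = 0.6865 + 0.0000 = 0.6865.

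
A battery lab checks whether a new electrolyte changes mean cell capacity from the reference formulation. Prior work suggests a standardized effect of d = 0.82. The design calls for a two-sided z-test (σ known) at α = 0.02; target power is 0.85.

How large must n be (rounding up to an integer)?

Set Φ(δ − 2.326) = 0.85; then δ − 2.326 = Φ⁻¹(0.85) = 1.036, giving δ = 3.363.
(For δ > 0 the lower-tail rejection region contributes negligibly to power, so the one-term inversion is standard.)
δ = d·√n ⇒ n = (δ/d)² = (3.363 / 0.82)² = 16.82.
Rounding up, n = 17.

n = 17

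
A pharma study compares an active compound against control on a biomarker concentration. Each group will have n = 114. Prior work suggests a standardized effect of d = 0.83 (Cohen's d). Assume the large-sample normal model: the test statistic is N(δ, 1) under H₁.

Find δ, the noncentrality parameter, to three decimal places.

δ ≈ 6.266

δ = d·√(n/2) = 0.83 × √(114/2) = 6.2664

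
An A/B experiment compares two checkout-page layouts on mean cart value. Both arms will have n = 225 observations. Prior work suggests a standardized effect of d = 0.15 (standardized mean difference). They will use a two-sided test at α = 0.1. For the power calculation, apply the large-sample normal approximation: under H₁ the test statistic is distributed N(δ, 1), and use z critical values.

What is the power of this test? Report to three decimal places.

Power ≈ 0.479

Noncentrality parameter: δ = d·√(n/2) = 0.15 × √(225/2) = 1.5910
Critical value for a two-sided test at α = 0.1: z_{α/2} = 1.645.
Power = Φ(δ − 1.645) + Φ(−δ − 1.645) = Φ(-0.054) + Φ(-3.236) = 0.4785 + 0.0006 = 0.4791.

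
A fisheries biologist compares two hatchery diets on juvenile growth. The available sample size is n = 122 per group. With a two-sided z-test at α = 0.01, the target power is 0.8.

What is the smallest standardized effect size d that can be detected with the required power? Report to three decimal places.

Need Φ(δ − 2.576) = 0.8, so δ = 2.576 + 0.842 = 3.417.
(Lower-tail contribution to power is negligible for δ > 0.)
δ = d·√(n/2) ⇒ d = δ/√(n/2) = 3.417/√(122/2) = 0.4376.

d ≈ 0.438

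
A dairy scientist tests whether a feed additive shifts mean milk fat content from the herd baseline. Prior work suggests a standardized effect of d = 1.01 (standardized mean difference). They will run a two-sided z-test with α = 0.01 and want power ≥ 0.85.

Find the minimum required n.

For power 0.85 need Φ(δ − z_{0.005}) = 0.85, so δ = z_{0.005} + z_{0.15} = 2.576 + 1.036 = 3.612.
(The Φ(−δ − z_{α/2}) term is vanishingly small for δ > 0 and is dropped in the standard sample-size formula.)
δ = d·√n ⇒ n = (δ/d)² = (3.612 / 1.01)² = 12.79.
Round up to the next whole unit.

n = 13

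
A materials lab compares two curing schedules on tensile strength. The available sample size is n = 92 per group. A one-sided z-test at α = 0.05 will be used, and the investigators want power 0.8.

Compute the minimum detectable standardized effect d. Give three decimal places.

Required noncentrality: δ = z_{0.05} + z_{0.20} = 1.645 + 0.842 = 2.486.
δ = d·√(n/2) ⇒ d = δ/√(n/2) = 2.486/√(92/2) = 0.3666.

d ≈ 0.367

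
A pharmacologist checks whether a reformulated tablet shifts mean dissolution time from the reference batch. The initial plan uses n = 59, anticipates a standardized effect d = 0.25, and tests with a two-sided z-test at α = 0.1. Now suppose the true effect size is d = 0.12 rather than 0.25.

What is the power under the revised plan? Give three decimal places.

Power ≈ 0.240

With d = 0.12: δ = d·√n = 0.12 × √59 = 0.9217. Critical value z_{0.05} = 1.645.
Revised power = Φ(δ − 1.645) + Φ(−δ − 1.645) = Φ(-0.723) + Φ(-2.567) = 0.2348 + 0.0051 = 0.2399.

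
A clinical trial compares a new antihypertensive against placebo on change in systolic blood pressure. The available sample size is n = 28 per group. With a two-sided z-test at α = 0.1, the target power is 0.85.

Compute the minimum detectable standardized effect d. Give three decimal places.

Need Φ(δ − 1.645) = 0.85, so δ = 1.645 + 1.036 = 2.681.
(The second rejection-region term Φ(−δ − z_{α/2}) is negligible and dropped.)
δ = d·√(n/2) ⇒ d = δ/√(n/2) = 2.681/√(28/2) = 0.7166.

d ≈ 0.717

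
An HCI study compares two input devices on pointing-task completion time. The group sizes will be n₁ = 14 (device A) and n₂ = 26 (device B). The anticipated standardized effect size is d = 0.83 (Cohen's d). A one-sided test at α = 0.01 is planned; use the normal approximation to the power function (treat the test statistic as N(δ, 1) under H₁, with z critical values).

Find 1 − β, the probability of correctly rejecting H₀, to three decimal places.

Power ≈ 0.570

Noncentrality parameter: δ = d / √(1/n₁ + 1/n₂) = 0.83 / √(1/14 + 1/26) = 2.5038
Critical value for a one-sided test at α = 0.01: z_α = 2.326.
Power = P(Z > 2.326 − δ) = Φ(0.177) = 0.5704.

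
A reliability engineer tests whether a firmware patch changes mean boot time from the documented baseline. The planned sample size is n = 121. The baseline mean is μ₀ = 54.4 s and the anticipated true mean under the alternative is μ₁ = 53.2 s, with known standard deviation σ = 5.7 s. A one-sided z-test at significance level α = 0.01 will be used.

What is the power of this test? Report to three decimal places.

Power ≈ 0.496

Standardized effect: d = |μ₁ − μ₀| / σ = |53.2 − 54.4| / 5.7 = 0.2105
Noncentrality parameter: δ = d·√n = 0.2105 × √121 = 2.3158
One-sided α = 0.01 → critical value z_{0.01} = 2.326.
Power = Φ(δ − 2.326) = Φ(-0.011) = 0.4958.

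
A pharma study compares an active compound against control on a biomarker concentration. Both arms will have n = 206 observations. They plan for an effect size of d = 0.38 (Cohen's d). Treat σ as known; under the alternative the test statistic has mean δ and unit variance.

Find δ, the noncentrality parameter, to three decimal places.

δ ≈ 3.857

δ = d·√(n/2) = 0.38 × √(206/2) = 3.8566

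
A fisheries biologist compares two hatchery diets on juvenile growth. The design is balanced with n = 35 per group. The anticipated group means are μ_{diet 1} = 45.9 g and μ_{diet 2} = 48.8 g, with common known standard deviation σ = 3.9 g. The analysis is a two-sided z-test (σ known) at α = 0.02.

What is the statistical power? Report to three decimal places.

Standardized effect: d = |μ_{diet 1} − μ_{diet 2}| / σ = |45.9 − 48.8| / 3.9 = 0.7436
Noncentrality parameter: δ = d·√(n/2) = 0.7436 × √(35/2) = 3.1107
Two-sided α = 0.02 → critical value z_{0.01} = 2.326.
Power = Φ(δ − 2.326) + Φ(−δ − 2.326) = Φ(0.784) + Φ(-5.437) = 0.7836 + 0.0000 = 0.7836.

Power ≈ 0.784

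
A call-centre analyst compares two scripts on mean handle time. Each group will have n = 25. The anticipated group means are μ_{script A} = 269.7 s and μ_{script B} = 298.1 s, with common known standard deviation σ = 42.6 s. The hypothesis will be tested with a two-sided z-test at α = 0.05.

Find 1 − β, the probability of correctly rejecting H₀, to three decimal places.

Standardized effect: d = |μ_{script A} − μ_{script B}| / σ = |269.7 − 298.1| / 42.6 = 0.6667
Noncentrality parameter: λ = d·√(n/2) = 0.6667 × √(25/2) = 2.3570
Two-sided α = 0.05 → critical value z_{0.025} = 1.960.
Power = Φ(λ − 1.960) + Φ(−λ − 1.960) = Φ(0.397) + Φ(-4.317) = 0.6543 + 0.0000 = 0.6543.

Power ≈ 0.654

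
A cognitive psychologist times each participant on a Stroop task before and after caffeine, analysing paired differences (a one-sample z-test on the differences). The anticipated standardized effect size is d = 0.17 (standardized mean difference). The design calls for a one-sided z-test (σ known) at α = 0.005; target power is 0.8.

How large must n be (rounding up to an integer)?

n = 405

Set Φ(δ − 2.576) = 0.8; then δ − 2.576 = Φ⁻¹(0.8) = 0.842, giving δ = 3.417.
δ = d·√n ⇒ n = (δ/d)² = (3.417 / 0.17)² = 404.12.
Rounding up, n = 405.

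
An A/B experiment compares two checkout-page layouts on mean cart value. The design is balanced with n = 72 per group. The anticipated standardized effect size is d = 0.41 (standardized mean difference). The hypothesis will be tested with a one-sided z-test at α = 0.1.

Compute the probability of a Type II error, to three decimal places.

β ≈ 0.119

Noncentrality parameter: δ = d·√(n/2) = 0.41 × √(72/2) = 2.4600
Critical value for a one-sided test at α = 0.1: z_α = 1.282.
Power = P(Z > 1.282 − δ) = Φ(1.178) = 0.8807.
Type II error: β = 1 − power = 1 − 0.8807 = 0.1193.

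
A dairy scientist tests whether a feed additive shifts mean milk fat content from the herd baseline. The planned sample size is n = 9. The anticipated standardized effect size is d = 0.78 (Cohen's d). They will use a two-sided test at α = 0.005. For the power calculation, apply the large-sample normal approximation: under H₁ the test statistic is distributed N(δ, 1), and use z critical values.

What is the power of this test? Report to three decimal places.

Noncentrality parameter: δ = d·√n = 0.78 × √9 = 2.3400
Two-sided α = 0.005 → critical value z_{0.0025} = 2.807.
Power = Φ(δ − 2.807) + Φ(−δ − 2.807) = Φ(-0.467) + Φ(-5.147) = 0.3202 + 0.0000 = 0.3202.

Power ≈ 0.320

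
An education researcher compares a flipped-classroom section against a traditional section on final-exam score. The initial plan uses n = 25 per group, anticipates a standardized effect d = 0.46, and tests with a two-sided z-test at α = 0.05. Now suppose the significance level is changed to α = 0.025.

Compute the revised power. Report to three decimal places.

δ = d·√(n/2) = 0.46 × √(25/2) = 1.6263 (unchanged). New critical value: z_{0.0125} = 2.241.
Revised power = Φ(δ − 2.241) + Φ(−δ − 2.241) = Φ(-0.615) + Φ(-3.868) = 0.2693 + 0.0001 = 0.2693.

Power ≈ 0.269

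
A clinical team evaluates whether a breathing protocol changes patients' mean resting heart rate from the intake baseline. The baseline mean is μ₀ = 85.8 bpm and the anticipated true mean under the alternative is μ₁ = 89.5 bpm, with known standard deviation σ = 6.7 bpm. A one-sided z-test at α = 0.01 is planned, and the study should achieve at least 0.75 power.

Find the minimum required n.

n = 30

Standardized effect: d = |μ₁ − μ₀| / σ = |89.5 − 85.8| / 6.7 = 0.5522
For power 0.75 need Φ(δ − z_{0.01}) = 0.75, so δ = z_{0.01} + z_{0.25} = 2.326 + 0.674 = 3.001.
δ = d·√n ⇒ n = (δ/d)² = (3.001 / 0.5522)² = 29.53.
Round up to the next whole unit.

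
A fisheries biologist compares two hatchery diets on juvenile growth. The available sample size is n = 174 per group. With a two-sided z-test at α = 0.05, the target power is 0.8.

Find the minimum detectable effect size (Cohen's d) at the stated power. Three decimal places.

d ≈ 0.300

Need Φ(δ − 1.960) = 0.8, so δ = 1.960 + 0.842 = 2.802.
(The second rejection-region term Φ(−δ − z_{α/2}) is negligible and dropped.)
δ = d·√(n/2) ⇒ d = δ/√(n/2) = 2.802/√(174/2) = 0.3004.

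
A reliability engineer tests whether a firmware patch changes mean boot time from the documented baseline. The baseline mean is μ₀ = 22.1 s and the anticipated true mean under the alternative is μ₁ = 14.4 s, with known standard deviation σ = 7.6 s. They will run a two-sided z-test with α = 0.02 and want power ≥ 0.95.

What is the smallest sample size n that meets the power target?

Standardized effect: d = |μ₁ − μ₀| / σ = |14.4 − 22.1| / 7.6 = 1.0132
For power 0.95 need Φ(δ − z_{0.01}) = 0.95, so δ = z_{0.01} + z_{0.05} = 2.326 + 1.645 = 3.971.
(Ignoring the negligible lower-tail rejection probability gives the usual closed-form inversion.)
δ = d·√n ⇒ n = (δ/d)² = (3.971 / 1.0132)² = 15.36.
Round up to the next whole unit.

n = 16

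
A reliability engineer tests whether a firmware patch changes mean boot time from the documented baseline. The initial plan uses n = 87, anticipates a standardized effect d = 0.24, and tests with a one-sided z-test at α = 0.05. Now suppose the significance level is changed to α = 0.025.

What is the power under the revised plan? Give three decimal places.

Power ≈ 0.610

δ = d·√n = 0.24 × √87 = 2.2386 (unchanged). New critical value: z_{0.025} = 1.960.
Revised power = Φ(δ − 1.960) = Φ(0.279) = 0.6097.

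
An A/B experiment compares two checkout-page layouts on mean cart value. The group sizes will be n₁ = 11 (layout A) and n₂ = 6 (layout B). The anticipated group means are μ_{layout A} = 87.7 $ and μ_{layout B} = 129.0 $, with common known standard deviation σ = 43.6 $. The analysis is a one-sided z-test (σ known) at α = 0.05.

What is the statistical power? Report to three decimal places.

Standardized effect: d = |μ_{layout A} − μ_{layout B}| / σ = |87.7 − 129.0| / 43.6 = 0.9472
Noncentrality parameter: δ = d / √(1/n₁ + 1/n₂) = 0.9472 / √(1/11 + 1/6) = 1.8664
One-sided α = 0.05 → critical value z_{0.05} = 1.645.
Power = P(Z > 1.645 − δ) = Φ(0.222) = 0.5877.

Power ≈ 0.588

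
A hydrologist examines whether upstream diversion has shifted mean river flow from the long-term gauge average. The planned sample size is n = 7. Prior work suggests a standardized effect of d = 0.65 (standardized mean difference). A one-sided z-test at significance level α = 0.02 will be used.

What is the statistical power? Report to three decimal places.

Noncentrality parameter: λ = d·√n = 0.65 × √7 = 1.7197
Critical value for a one-sided test at α = 0.02: z_α = 2.054.
Power = Φ(λ − 2.054) = Φ(-0.334) = 0.3692.

Power ≈ 0.369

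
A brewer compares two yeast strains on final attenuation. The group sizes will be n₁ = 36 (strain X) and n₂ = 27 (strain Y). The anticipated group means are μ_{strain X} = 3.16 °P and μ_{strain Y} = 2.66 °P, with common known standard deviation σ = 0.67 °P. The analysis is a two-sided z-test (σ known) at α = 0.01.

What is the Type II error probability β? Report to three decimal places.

Standardized effect: d = |μ_{strain X} − μ_{strain Y}| / σ = |3.16 − 2.66| / 0.67 = 0.7463
Noncentrality parameter: δ = d / √(1/n₁ + 1/n₂) = 0.7463 / √(1/36 + 1/27) = 2.9313
Two-sided α = 0.01 → critical value z_{0.005} = 2.576.
Power = Φ(δ − 2.576) + Φ(−δ − 2.576) = Φ(0.355) + Φ(-5.507) = 0.6389 + 0.0000 = 0.6389.
Type II error: β = 1 − power = 1 − 0.6389 = 0.3611.

β ≈ 0.361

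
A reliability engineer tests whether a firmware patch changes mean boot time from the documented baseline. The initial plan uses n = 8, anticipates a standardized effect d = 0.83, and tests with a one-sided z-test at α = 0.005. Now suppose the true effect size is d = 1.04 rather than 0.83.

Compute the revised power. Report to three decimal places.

Power ≈ 0.643

With d = 1.04: δ = d·√n = 1.04 × √8 = 2.9416. Critical value z_{0.005} = 2.576.
Revised power = P(Z > 2.576 − δ) = Φ(0.366) = 0.6427.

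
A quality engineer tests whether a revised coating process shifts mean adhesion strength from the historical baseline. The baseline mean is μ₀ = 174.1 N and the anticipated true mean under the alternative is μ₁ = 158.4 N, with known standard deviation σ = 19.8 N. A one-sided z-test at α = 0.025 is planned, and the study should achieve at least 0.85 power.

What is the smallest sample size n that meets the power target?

Standardized effect: d = |μ₁ − μ₀| / σ = |158.4 − 174.1| / 19.8 = 0.7929
For power 0.85 need Φ(δ − z_{0.025}) = 0.85, so δ = z_{0.025} + z_{0.15} = 1.960 + 1.036 = 2.996.
δ = d·√n ⇒ n = (δ/d)² = (2.996 / 0.7929)² = 14.28.
Round up to the next whole unit.

n = 15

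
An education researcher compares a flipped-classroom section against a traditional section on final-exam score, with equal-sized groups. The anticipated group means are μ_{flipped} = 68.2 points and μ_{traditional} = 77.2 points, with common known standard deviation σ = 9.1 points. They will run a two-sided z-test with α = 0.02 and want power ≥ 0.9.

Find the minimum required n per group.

Standardized effect: d = |μ_{flipped} − μ_{traditional}| / σ = |68.2 − 77.2| / 9.1 = 0.9890
For power 0.9 need Φ(δ − z_{0.01}) = 0.9, so δ = z_{0.01} + z_{0.10} = 2.326 + 1.282 = 3.608.
(For δ > 0 the lower-tail rejection region contributes negligibly to power, so the one-term inversion is standard.)
δ = d·√(n/2) ⇒ n = 2(δ/d)² = 2 × (3.608 / 0.9890)² = 26.62.
Rounding up, n = 27 per group.

n = 27 per group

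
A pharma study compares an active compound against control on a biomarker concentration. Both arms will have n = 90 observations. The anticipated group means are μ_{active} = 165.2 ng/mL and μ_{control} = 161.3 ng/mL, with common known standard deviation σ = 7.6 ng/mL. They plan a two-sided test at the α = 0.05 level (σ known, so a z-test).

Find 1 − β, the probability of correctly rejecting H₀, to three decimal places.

Power ≈ 0.931

Standardized effect: d = |μ_{active} − μ_{control}| / σ = |165.2 − 161.3| / 7.6 = 0.5132
Noncentrality parameter: λ = d·√(n/2) = 0.5132 × √(90/2) = 3.4424
Critical value for a two-sided test at α = 0.05: z_{α/2} = 1.960.
Power = Φ(λ − 1.960) + Φ(−λ − 1.960) = Φ(1.482) + Φ(-5.402) = 0.9309 + 0.0000 = 0.9309.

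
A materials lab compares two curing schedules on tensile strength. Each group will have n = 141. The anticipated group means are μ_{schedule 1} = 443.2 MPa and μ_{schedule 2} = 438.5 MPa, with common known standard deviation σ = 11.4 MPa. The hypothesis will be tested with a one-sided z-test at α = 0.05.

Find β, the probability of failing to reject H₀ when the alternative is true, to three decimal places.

Standardized effect: d = |μ_{schedule 1} − μ_{schedule 2}| / σ = |443.2 − 438.5| / 11.4 = 0.4123
Noncentrality parameter: δ = d·√(n/2) = 0.4123 × √(141/2) = 3.4617
One-sided α = 0.05 → critical value z_{0.05} = 1.645.
Power = P(Z > 1.645 − δ) = Φ(1.817) = 0.9654.
Type II error: β = 1 − power = 1 − 0.9654 = 0.0346.

β ≈ 0.035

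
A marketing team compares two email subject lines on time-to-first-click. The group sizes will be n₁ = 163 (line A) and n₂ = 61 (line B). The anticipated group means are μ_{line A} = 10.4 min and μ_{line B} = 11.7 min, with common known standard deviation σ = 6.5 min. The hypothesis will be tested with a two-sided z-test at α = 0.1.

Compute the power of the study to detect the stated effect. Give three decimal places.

Power ≈ 0.379

Standardized effect: d = |μ_{line A} − μ_{line B}| / σ = |10.4 − 11.7| / 6.5 = 0.2000
Noncentrality parameter: δ = d / √(1/n₁ + 1/n₂) = 0.2000 / √(1/163 + 1/61) = 1.3325
Critical value for a two-sided test at α = 0.1: z_{α/2} = 1.645.
Power = Φ(δ − 1.645) + Φ(−δ − 1.645) = Φ(-0.312) + Φ(-2.977) = 0.3774 + 0.0015 = 0.3788.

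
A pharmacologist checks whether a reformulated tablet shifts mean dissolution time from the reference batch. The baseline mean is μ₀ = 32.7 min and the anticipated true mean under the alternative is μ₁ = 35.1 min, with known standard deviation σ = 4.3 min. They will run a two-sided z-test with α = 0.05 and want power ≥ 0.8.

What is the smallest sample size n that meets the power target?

n = 26

Standardized effect: d = |μ₁ − μ₀| / σ = |35.1 − 32.7| / 4.3 = 0.5581
Set Φ(δ − 1.960) = 0.8; then δ − 1.960 = Φ⁻¹(0.8) = 0.842, giving δ = 2.802.
(For δ > 0 the lower-tail rejection region contributes negligibly to power, so the one-term inversion is standard.)
δ = d·√n ⇒ n = (δ/d)² = (2.802 / 0.5581)² = 25.20.
Rounding up, n = 26.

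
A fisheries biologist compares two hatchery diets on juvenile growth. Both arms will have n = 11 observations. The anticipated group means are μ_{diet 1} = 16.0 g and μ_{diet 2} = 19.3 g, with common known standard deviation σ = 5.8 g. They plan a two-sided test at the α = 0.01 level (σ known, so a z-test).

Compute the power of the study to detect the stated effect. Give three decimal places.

Power ≈ 0.107

Standardized effect: d = |μ_{diet 1} − μ_{diet 2}| / σ = |16.0 − 19.3| / 5.8 = 0.5690
Noncentrality parameter: δ = d·√(n/2) = 0.5690 × √(11/2) = 1.3343
Critical value for a two-sided test at α = 0.01: z_{α/2} = 2.576.
Power = Φ(δ − 2.576) + Φ(−δ − 2.576) = Φ(-1.241) + Φ(-3.910) = 0.1072 + 0.0000 = 0.1073.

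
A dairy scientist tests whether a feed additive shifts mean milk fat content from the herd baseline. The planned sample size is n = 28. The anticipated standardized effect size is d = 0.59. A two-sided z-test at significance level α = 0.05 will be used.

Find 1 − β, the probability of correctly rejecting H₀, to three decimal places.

Power ≈ 0.877

Noncentrality parameter: δ = d·√n = 0.59 × √28 = 3.1220
Critical value for a two-sided test at α = 0.05: z_{α/2} = 1.960.
Power = Φ(δ − 1.960) + Φ(−δ − 1.960) = Φ(1.162) + Φ(-5.082) = 0.8774 + 0.0000 = 0.8774.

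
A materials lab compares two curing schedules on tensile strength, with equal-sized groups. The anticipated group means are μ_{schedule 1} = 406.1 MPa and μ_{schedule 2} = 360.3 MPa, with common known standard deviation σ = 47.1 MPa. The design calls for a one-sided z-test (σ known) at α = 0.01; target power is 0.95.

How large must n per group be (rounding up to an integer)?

n = 34 per group

Standardized effect: d = |μ_{schedule 1} − μ_{schedule 2}| / σ = |406.1 − 360.3| / 47.1 = 0.9724
Set Φ(δ − 2.326) = 0.95; then δ − 2.326 = Φ⁻¹(0.95) = 1.645, giving δ = 3.971.
δ = d·√(n/2) ⇒ n = 2(δ/d)² = 2 × (3.971 / 0.9724)² = 33.36.
Round up to the next whole unit.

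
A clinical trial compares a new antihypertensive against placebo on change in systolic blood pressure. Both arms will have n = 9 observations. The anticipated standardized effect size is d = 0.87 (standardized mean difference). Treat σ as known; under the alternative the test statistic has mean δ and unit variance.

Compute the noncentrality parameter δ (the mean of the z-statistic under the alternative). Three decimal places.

δ ≈ 1.846

δ = d·√(n/2) = 0.87 × √(9/2) = 1.8455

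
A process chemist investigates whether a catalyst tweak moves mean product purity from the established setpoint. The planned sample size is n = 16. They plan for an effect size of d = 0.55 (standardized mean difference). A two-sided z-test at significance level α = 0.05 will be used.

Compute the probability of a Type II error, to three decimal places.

Noncentrality parameter: δ = d·√n = 0.55 × √16 = 2.2000
Two-sided α = 0.05 → critical value z_{0.025} = 1.960.
Power = Φ(δ − 1.960) + Φ(−δ − 1.960) = Φ(0.240) + Φ(-4.160) = 0.5948 + 0.0000 = 0.5949.
Type II error: β = 1 − power = 1 − 0.5949 = 0.4051.

β ≈ 0.405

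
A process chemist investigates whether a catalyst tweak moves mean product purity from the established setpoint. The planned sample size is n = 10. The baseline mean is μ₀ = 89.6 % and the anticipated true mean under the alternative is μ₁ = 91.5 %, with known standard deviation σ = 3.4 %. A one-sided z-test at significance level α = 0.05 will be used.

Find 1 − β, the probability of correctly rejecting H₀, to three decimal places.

Standardized effect: d = |μ₁ − μ₀| / σ = |91.5 − 89.6| / 3.4 = 0.5588
Noncentrality parameter: λ = d·√n = 0.5588 × √10 = 1.7672
One-sided α = 0.05 → critical value z_{0.05} = 1.645.
Power = Φ(λ − 1.645) = Φ(0.122) = 0.5487.

Power ≈ 0.549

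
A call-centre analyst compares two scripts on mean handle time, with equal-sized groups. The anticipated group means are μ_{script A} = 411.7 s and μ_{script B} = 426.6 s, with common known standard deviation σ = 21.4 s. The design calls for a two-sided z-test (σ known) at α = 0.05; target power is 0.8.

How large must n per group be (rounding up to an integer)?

n = 33 per group

Standardized effect: d = |μ_{script A} − μ_{script B}| / σ = |411.7 − 426.6| / 21.4 = 0.6963
Set Φ(δ − 1.960) = 0.8; then δ − 1.960 = Φ⁻¹(0.8) = 0.842, giving δ = 2.802.
(For δ > 0 the lower-tail rejection region contributes negligibly to power, so the one-term inversion is standard.)
δ = d·√(n/2) ⇒ n = 2(δ/d)² = 2 × (2.802 / 0.6963)² = 32.38.
Rounding up, n = 33 per group.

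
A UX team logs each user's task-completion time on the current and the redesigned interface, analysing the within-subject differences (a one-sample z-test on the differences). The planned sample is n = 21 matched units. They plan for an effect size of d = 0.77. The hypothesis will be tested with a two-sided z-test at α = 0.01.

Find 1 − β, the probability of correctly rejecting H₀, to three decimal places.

Power ≈ 0.830

Noncentrality parameter: δ = d·√n = 0.77 × √21 = 3.5286
Two-sided α = 0.01 → critical value z_{0.005} = 2.576.
Power = Φ(δ − 2.576) + Φ(−δ − 2.576) = Φ(0.953) + Φ(-6.104) = 0.8296 + 0.0000 = 0.8296.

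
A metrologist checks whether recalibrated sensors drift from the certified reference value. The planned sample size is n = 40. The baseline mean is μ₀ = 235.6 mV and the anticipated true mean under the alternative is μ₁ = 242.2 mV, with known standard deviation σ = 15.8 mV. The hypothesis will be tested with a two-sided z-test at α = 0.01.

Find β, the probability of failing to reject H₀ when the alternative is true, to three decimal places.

Standardized effect: d = |μ₁ − μ₀| / σ = |242.2 − 235.6| / 15.8 = 0.4177
Noncentrality parameter: δ = d·√n = 0.4177 × √40 = 2.6419
Critical value for a two-sided test at α = 0.01: z_{α/2} = 2.576.
Power = Φ(δ − 2.576) + Φ(−δ − 2.576) = Φ(0.066) + Φ(-5.218) = 0.5263 + 0.0000 = 0.5263.
Type II error: β = 1 − power = 1 − 0.5263 = 0.4737.

β ≈ 0.474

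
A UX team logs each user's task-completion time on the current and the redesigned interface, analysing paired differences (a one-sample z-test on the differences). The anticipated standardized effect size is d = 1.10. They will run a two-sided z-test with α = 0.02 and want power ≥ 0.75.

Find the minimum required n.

Set Φ(δ − 2.326) = 0.75; then δ − 2.326 = Φ⁻¹(0.75) = 0.674, giving δ = 3.001.
(Ignoring the negligible lower-tail rejection probability gives the usual closed-form inversion.)
δ = d·√n ⇒ n = (δ/d)² = (3.001 / 1.10)² = 7.44.
Rounding up, n = 8.

n = 8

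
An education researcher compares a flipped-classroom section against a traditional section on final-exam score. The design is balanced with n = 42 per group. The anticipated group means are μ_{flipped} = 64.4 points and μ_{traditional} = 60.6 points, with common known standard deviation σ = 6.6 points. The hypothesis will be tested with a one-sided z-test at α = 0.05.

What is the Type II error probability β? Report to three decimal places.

Standardized effect: d = |μ_{flipped} − μ_{traditional}| / σ = |64.4 − 60.6| / 6.6 = 0.5758
Noncentrality parameter: δ = d·√(n/2) = 0.5758 × √(42/2) = 2.6385
Critical value for a one-sided test at α = 0.05: z_α = 1.645.
Power = Φ(δ − 1.645) = Φ(0.994) = 0.8398.
Type II error: β = 1 − power = 1 − 0.8398 = 0.1602.

β ≈ 0.160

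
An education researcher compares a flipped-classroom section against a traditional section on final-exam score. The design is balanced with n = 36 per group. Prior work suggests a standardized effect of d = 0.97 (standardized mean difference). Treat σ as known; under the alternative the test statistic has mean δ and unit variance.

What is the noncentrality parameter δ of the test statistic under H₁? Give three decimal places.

The noncentrality parameter scales effect size by the design's sample-size factor: δ = d·√(n/2) = 0.97 × √(36/2) = 4.1154

δ ≈ 4.115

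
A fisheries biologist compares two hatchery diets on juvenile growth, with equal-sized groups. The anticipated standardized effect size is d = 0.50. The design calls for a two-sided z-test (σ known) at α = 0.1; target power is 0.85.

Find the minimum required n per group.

n = 58 per group

Set Φ(δ − 1.645) = 0.85; then δ − 1.645 = Φ⁻¹(0.85) = 1.036, giving δ = 2.681.
(The Φ(−δ − z_{α/2}) term is vanishingly small for δ > 0 and is dropped in the standard sample-size formula.)
δ = d·√(n/2) ⇒ n = 2(δ/d)² = 2 × (2.681 / 0.50)² = 57.51.
Rounding up, n = 58 per group.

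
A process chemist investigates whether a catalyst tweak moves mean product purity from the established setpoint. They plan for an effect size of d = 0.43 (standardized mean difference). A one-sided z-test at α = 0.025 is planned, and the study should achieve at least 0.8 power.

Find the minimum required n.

n = 43

For power 0.8 need Φ(δ − z_{0.025}) = 0.8, so δ = z_{0.025} + z_{0.20} = 1.960 + 0.842 = 2.802.
δ = d·√n ⇒ n = (δ/d)² = (2.802 / 0.43)² = 42.45.
Rounding up, n = 43.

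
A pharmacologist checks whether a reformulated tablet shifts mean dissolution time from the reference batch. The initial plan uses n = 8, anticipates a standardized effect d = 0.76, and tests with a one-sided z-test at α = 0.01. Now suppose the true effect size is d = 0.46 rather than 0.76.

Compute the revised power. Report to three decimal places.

With d = 0.46: δ = d·√n = 0.46 × √8 = 1.3011. Critical value z_{0.01} = 2.326.
Revised power = P(Z > 2.326 − δ) = Φ(-1.025) = 0.1526.

Power ≈ 0.153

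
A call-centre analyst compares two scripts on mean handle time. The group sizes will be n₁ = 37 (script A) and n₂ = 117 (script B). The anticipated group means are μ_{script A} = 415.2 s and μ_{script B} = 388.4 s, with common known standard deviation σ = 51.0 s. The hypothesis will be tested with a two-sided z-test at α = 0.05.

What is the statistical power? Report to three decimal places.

Standardized effect: d = |μ_{script A} − μ_{script B}| / σ = |415.2 − 388.4| / 51.0 = 0.5255
Noncentrality parameter: δ = d / √(1/n₁ + 1/n₂) = 0.5255 / √(1/37 + 1/117) = 2.7861
Two-sided α = 0.05 → critical value z_{0.025} = 1.960.
Power = Φ(δ − 1.960) + Φ(−δ − 1.960) = Φ(0.826) + Φ(-4.746) = 0.7956 + 0.0000 = 0.7956.

Power ≈ 0.796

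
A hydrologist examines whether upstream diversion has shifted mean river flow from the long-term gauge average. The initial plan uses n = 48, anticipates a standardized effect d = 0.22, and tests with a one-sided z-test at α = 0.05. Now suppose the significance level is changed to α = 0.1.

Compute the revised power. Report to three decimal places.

δ = d·√n = 0.22 × √48 = 1.5242 (unchanged). New critical value: z_{0.1} = 1.282.
Revised power = P(Z > 1.282 − δ) = Φ(0.243) = 0.5959.

Power ≈ 0.596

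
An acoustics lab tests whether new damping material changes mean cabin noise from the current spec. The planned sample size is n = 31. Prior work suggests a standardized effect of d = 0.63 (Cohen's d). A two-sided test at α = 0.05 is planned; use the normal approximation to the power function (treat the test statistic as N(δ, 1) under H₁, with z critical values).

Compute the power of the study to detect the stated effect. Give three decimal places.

Power ≈ 0.939

Noncentrality parameter: δ = d·√n = 0.63 × √31 = 3.5077
Two-sided α = 0.05 → critical value z_{0.025} = 1.960.
Power = Φ(δ − 1.960) + Φ(−δ − 1.960) = Φ(1.548) + Φ(-5.468) = 0.9392 + 0.0000 = 0.9392.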